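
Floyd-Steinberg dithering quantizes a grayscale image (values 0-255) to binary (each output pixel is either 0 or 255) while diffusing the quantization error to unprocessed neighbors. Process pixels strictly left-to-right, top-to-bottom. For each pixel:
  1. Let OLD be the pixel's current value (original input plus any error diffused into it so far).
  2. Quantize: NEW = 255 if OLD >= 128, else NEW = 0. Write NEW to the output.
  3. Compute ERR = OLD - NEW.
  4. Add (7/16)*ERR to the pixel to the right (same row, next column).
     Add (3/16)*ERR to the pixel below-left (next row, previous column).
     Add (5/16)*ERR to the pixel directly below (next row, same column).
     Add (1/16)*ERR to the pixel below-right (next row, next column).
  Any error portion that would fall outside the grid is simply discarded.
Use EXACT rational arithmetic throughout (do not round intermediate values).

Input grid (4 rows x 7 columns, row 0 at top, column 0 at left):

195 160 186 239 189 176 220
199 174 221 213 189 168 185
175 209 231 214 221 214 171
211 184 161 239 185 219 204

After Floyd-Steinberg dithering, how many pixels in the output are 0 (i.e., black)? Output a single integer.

Answer: 5

Derivation:
(0,0): OLD=195 → NEW=255, ERR=-60
(0,1): OLD=535/4 → NEW=255, ERR=-485/4
(0,2): OLD=8509/64 → NEW=255, ERR=-7811/64
(0,3): OLD=190059/1024 → NEW=255, ERR=-71061/1024
(0,4): OLD=2599149/16384 → NEW=255, ERR=-1578771/16384
(0,5): OLD=35085947/262144 → NEW=255, ERR=-31760773/262144
(0,6): OLD=700421469/4194304 → NEW=255, ERR=-369126051/4194304
(1,0): OLD=10081/64 → NEW=255, ERR=-6239/64
(1,1): OLD=34215/512 → NEW=0, ERR=34215/512
(1,2): OLD=3137651/16384 → NEW=255, ERR=-1040269/16384
(1,3): OLD=9033495/65536 → NEW=255, ERR=-7678185/65536
(1,4): OLD=337958661/4194304 → NEW=0, ERR=337958661/4194304
(1,5): OLD=4793797205/33554432 → NEW=255, ERR=-3762582955/33554432
(1,6): OLD=54152617051/536870912 → NEW=0, ERR=54152617051/536870912
(2,0): OLD=1286685/8192 → NEW=255, ERR=-802275/8192
(2,1): OLD=44312655/262144 → NEW=255, ERR=-22534065/262144
(2,2): OLD=653304109/4194304 → NEW=255, ERR=-416243411/4194304
(2,3): OLD=4869070469/33554432 → NEW=255, ERR=-3687309691/33554432
(2,4): OLD=45568335285/268435456 → NEW=255, ERR=-22882705995/268435456
(2,5): OLD=1422598042119/8589934592 → NEW=255, ERR=-767835278841/8589934592
(2,6): OLD=21496202219425/137438953472 → NEW=255, ERR=-13550730915935/137438953472
(3,0): OLD=689031949/4194304 → NEW=255, ERR=-380515571/4194304
(3,1): OLD=3111100873/33554432 → NEW=0, ERR=3111100873/33554432
(3,2): OLD=38808948555/268435456 → NEW=255, ERR=-29642092725/268435456
(3,3): OLD=144055612685/1073741824 → NEW=255, ERR=-129748552435/1073741824
(3,4): OLD=11251597379341/137438953472 → NEW=0, ERR=11251597379341/137438953472
(3,5): OLD=223276157048375/1099511627776 → NEW=255, ERR=-57099308034505/1099511627776
(3,6): OLD=2548798644490281/17592186044416 → NEW=255, ERR=-1937208796835799/17592186044416
Output grid:
  Row 0: #######  (0 black, running=0)
  Row 1: #.##.#.  (3 black, running=3)
  Row 2: #######  (0 black, running=3)
  Row 3: #.##.##  (2 black, running=5)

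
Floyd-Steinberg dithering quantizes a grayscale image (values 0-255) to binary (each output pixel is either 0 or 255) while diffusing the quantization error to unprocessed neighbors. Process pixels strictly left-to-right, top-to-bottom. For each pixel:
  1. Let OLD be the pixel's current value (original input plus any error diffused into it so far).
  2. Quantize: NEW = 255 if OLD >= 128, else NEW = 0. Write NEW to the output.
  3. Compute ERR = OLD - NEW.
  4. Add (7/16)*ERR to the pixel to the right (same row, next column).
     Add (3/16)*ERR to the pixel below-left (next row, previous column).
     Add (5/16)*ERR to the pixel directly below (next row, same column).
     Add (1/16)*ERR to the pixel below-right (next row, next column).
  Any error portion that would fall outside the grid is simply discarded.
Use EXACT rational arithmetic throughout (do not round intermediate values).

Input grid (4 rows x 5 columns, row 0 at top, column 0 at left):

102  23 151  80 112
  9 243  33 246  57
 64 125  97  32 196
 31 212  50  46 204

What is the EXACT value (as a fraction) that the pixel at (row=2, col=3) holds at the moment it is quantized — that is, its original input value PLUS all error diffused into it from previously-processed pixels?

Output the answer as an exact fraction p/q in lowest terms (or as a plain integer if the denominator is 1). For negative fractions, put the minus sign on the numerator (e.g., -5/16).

(0,0): OLD=102 → NEW=0, ERR=102
(0,1): OLD=541/8 → NEW=0, ERR=541/8
(0,2): OLD=23115/128 → NEW=255, ERR=-9525/128
(0,3): OLD=97165/2048 → NEW=0, ERR=97165/2048
(0,4): OLD=4350171/32768 → NEW=255, ERR=-4005669/32768
(1,0): OLD=6855/128 → NEW=0, ERR=6855/128
(1,1): OLD=286705/1024 → NEW=255, ERR=25585/1024
(1,2): OLD=1107525/32768 → NEW=0, ERR=1107525/32768
(1,3): OLD=32511329/131072 → NEW=255, ERR=-912031/131072
(1,4): OLD=39258627/2097152 → NEW=0, ERR=39258627/2097152
(2,0): OLD=1399531/16384 → NEW=0, ERR=1399531/16384
(2,1): OLD=94300489/524288 → NEW=255, ERR=-39392951/524288
(2,2): OLD=628701467/8388608 → NEW=0, ERR=628701467/8388608
(2,3): OLD=9158657569/134217728 → NEW=0, ERR=9158657569/134217728
Target (2,3): original=32, with diffused error = 9158657569/134217728

Answer: 9158657569/134217728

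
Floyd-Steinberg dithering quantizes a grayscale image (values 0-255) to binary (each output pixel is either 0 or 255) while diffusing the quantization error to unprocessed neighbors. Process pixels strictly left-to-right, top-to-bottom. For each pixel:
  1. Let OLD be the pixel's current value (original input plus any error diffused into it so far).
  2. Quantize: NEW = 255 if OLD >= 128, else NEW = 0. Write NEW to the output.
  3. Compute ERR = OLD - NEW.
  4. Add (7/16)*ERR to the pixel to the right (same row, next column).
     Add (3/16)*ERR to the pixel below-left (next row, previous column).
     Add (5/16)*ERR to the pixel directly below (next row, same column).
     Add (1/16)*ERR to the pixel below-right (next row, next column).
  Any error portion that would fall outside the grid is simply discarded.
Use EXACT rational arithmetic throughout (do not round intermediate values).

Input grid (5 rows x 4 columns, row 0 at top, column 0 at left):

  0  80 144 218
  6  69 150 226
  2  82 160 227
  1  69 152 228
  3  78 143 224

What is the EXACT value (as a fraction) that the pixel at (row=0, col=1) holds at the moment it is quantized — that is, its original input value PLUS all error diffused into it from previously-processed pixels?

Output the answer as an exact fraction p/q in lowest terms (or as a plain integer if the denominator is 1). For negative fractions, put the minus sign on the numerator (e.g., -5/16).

(0,0): OLD=0 → NEW=0, ERR=0
(0,1): OLD=80 → NEW=0, ERR=80
Target (0,1): original=80, with diffused error = 80

Answer: 80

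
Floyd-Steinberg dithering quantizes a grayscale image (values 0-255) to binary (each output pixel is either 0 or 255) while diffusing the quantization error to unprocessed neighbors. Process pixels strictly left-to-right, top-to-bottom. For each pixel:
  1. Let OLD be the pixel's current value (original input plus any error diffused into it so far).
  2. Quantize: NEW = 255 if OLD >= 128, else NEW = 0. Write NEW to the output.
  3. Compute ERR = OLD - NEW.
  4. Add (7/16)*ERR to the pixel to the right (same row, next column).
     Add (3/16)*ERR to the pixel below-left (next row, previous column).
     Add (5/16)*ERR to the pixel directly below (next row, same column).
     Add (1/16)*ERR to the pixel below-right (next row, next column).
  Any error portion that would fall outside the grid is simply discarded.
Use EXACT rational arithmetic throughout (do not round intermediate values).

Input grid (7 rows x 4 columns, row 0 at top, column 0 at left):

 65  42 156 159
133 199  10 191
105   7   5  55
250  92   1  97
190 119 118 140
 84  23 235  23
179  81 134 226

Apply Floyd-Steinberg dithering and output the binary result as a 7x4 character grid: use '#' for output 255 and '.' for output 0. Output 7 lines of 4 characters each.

(0,0): OLD=65 → NEW=0, ERR=65
(0,1): OLD=1127/16 → NEW=0, ERR=1127/16
(0,2): OLD=47825/256 → NEW=255, ERR=-17455/256
(0,3): OLD=529079/4096 → NEW=255, ERR=-515401/4096
(1,0): OLD=42629/256 → NEW=255, ERR=-22651/256
(1,1): OLD=355491/2048 → NEW=255, ERR=-166749/2048
(1,2): OLD=-4333217/65536 → NEW=0, ERR=-4333217/65536
(1,3): OLD=124244937/1048576 → NEW=0, ERR=124244937/1048576
(2,0): OLD=2034353/32768 → NEW=0, ERR=2034353/32768
(2,1): OLD=-9657173/1048576 → NEW=0, ERR=-9657173/1048576
(2,2): OLD=-5376521/2097152 → NEW=0, ERR=-5376521/2097152
(2,3): OLD=2911644539/33554432 → NEW=0, ERR=2911644539/33554432
(3,0): OLD=4490828961/16777216 → NEW=255, ERR=212638881/16777216
(3,1): OLD=26324512511/268435456 → NEW=0, ERR=26324512511/268435456
(3,2): OLD=252532814081/4294967296 → NEW=0, ERR=252532814081/4294967296
(3,3): OLD=10285960331911/68719476736 → NEW=255, ERR=-7237506235769/68719476736
(4,0): OLD=912028434253/4294967296 → NEW=255, ERR=-183188226227/4294967296
(4,1): OLD=4906647572327/34359738368 → NEW=255, ERR=-3855085711513/34359738368
(4,2): OLD=81000353738375/1099511627776 → NEW=0, ERR=81000353738375/1099511627776
(4,3): OLD=2515556423930081/17592186044416 → NEW=255, ERR=-1970451017395999/17592186044416
(5,0): OLD=27286702182973/549755813888 → NEW=0, ERR=27286702182973/549755813888
(5,1): OLD=365925271042123/17592186044416 → NEW=0, ERR=365925271042123/17592186044416
(5,2): OLD=2103217743340199/8796093022208 → NEW=255, ERR=-139785977322841/8796093022208
(5,3): OLD=-4039328645340681/281474976710656 → NEW=0, ERR=-4039328645340681/281474976710656
(6,0): OLD=55847668993609473/281474976710656 → NEW=255, ERR=-15928450067607807/281474976710656
(6,1): OLD=283117778721814807/4503599627370496 → NEW=0, ERR=283117778721814807/4503599627370496
(6,2): OLD=11179479044599004913/72057594037927936 → NEW=255, ERR=-7195207435072618767/72057594037927936
(6,3): OLD=203878340603374300055/1152921504606846976 → NEW=255, ERR=-90116643071371678825/1152921504606846976
Row 0: ..##
Row 1: ##..
Row 2: ....
Row 3: #..#
Row 4: ##.#
Row 5: ..#.
Row 6: #.##

Answer: ..##
##..
....
#..#
##.#
..#.
#.##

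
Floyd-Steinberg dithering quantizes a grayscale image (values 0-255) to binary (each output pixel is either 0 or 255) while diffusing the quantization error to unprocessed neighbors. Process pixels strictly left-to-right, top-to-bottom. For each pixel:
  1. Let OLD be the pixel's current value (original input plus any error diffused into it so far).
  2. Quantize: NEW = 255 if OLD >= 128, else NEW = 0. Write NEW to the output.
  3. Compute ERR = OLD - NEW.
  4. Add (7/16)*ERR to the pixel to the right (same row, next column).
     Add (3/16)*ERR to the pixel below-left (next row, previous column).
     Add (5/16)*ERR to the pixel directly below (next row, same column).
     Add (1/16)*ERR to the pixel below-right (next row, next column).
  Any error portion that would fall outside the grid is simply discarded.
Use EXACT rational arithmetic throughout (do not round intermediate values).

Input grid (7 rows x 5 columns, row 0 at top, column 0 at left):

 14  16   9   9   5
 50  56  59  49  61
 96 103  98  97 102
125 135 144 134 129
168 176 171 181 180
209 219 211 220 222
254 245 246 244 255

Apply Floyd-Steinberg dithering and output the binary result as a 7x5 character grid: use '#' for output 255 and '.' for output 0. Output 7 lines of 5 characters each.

Answer: .....
.....
#.##.
.#.#.
###.#
#.###
#####

Derivation:
(0,0): OLD=14 → NEW=0, ERR=14
(0,1): OLD=177/8 → NEW=0, ERR=177/8
(0,2): OLD=2391/128 → NEW=0, ERR=2391/128
(0,3): OLD=35169/2048 → NEW=0, ERR=35169/2048
(0,4): OLD=410023/32768 → NEW=0, ERR=410023/32768
(1,0): OLD=7491/128 → NEW=0, ERR=7491/128
(1,1): OLD=95125/1024 → NEW=0, ERR=95125/1024
(1,2): OLD=3607161/32768 → NEW=0, ERR=3607161/32768
(1,3): OLD=13898981/131072 → NEW=0, ERR=13898981/131072
(1,4): OLD=235670415/2097152 → NEW=0, ERR=235670415/2097152
(2,0): OLD=2157879/16384 → NEW=255, ERR=-2020041/16384
(2,1): OLD=53680269/524288 → NEW=0, ERR=53680269/524288
(2,2): OLD=1701910119/8388608 → NEW=255, ERR=-437184921/8388608
(2,3): OLD=18157977285/134217728 → NEW=255, ERR=-16067543355/134217728
(2,4): OLD=196217617955/2147483648 → NEW=0, ERR=196217617955/2147483648
(3,0): OLD=886410247/8388608 → NEW=0, ERR=886410247/8388608
(3,1): OLD=13136435387/67108864 → NEW=255, ERR=-3976324933/67108864
(3,2): OLD=184133821369/2147483648 → NEW=0, ERR=184133821369/2147483648
(3,3): OLD=635558967073/4294967296 → NEW=255, ERR=-459657693407/4294967296
(3,4): OLD=7095223437285/68719476736 → NEW=0, ERR=7095223437285/68719476736
(4,0): OLD=203916061513/1073741824 → NEW=255, ERR=-69888103607/1073741824
(4,1): OLD=5211991000329/34359738368 → NEW=255, ERR=-3549742283511/34359738368
(4,2): OLD=70823090892327/549755813888 → NEW=255, ERR=-69364641649113/549755813888
(4,3): OLD=1029783042460681/8796093022208 → NEW=0, ERR=1029783042460681/8796093022208
(4,4): OLD=36140793244948671/140737488355328 → NEW=255, ERR=252733714340031/140737488355328
(5,0): OLD=93067641674939/549755813888 → NEW=255, ERR=-47120090866501/549755813888
(5,1): OLD=534323859561521/4398046511104 → NEW=0, ERR=534323859561521/4398046511104
(5,2): OLD=33807587847709689/140737488355328 → NEW=255, ERR=-2080471682898951/140737488355328
(5,3): OLD=136554038377040887/562949953421312 → NEW=255, ERR=-6998199745393673/562949953421312
(5,4): OLD=2021571625339028717/9007199254740992 → NEW=255, ERR=-275264184619924243/9007199254740992
(6,0): OLD=17591828965151179/70368744177664 → NEW=255, ERR=-352200800153141/70368744177664
(6,1): OLD=613947802370064037/2251799813685248 → NEW=255, ERR=39738849880325797/2251799813685248
(6,2): OLD=9164413700346275303/36028797018963968 → NEW=255, ERR=-22929539489536537/36028797018963968
(6,3): OLD=134420721900821377581/576460752303423488 → NEW=255, ERR=-12576769936551611859/576460752303423488
(6,4): OLD=2168671784224447669115/9223372036854775808 → NEW=255, ERR=-183288085173520161925/9223372036854775808
Row 0: .....
Row 1: .....
Row 2: #.##.
Row 3: .#.#.
Row 4: ###.#
Row 5: #.###
Row 6: #####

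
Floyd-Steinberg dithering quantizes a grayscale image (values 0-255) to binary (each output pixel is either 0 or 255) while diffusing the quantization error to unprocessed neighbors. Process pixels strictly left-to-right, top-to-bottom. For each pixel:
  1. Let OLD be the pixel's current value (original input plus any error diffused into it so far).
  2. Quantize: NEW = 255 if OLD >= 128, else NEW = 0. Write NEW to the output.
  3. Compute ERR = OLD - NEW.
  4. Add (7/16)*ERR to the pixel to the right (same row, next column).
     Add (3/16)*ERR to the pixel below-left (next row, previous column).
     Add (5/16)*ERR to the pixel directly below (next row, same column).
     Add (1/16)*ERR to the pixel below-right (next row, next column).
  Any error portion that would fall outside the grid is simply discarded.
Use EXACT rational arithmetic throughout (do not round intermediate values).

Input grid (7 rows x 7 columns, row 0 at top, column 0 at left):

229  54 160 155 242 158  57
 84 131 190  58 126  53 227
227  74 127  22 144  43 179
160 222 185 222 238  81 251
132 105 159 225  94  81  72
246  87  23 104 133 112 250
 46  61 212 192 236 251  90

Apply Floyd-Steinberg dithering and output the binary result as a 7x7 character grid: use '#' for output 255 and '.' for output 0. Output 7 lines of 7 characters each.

Answer: #.#.##.
.##.#.#
#...#.#
#####.#
..##...
##..#.#
..#####

Derivation:
(0,0): OLD=229 → NEW=255, ERR=-26
(0,1): OLD=341/8 → NEW=0, ERR=341/8
(0,2): OLD=22867/128 → NEW=255, ERR=-9773/128
(0,3): OLD=249029/2048 → NEW=0, ERR=249029/2048
(0,4): OLD=9673059/32768 → NEW=255, ERR=1317219/32768
(0,5): OLD=92058037/524288 → NEW=255, ERR=-41635403/524288
(0,6): OLD=186702835/8388608 → NEW=0, ERR=186702835/8388608
(1,0): OLD=10735/128 → NEW=0, ERR=10735/128
(1,1): OLD=169033/1024 → NEW=255, ERR=-92087/1024
(1,2): OLD=4989245/32768 → NEW=255, ERR=-3366595/32768
(1,3): OLD=7053657/131072 → NEW=0, ERR=7053657/131072
(1,4): OLD=1298689739/8388608 → NEW=255, ERR=-840405301/8388608
(1,5): OLD=-601406597/67108864 → NEW=0, ERR=-601406597/67108864
(1,6): OLD=241668329685/1073741824 → NEW=255, ERR=-32135835435/1073741824
(2,0): OLD=3872307/16384 → NEW=255, ERR=-305613/16384
(2,1): OLD=12433185/524288 → NEW=0, ERR=12433185/524288
(2,2): OLD=920553251/8388608 → NEW=0, ERR=920553251/8388608
(2,3): OLD=4135384395/67108864 → NEW=0, ERR=4135384395/67108864
(2,4): OLD=75878776987/536870912 → NEW=255, ERR=-61023305573/536870912
(2,5): OLD=-367683815703/17179869184 → NEW=0, ERR=-367683815703/17179869184
(2,6): OLD=43904531709423/274877906944 → NEW=255, ERR=-26189334561297/274877906944
(3,0): OLD=1330578755/8388608 → NEW=255, ERR=-808516285/8388608
(3,1): OLD=13868281159/67108864 → NEW=255, ERR=-3244479161/67108864
(3,2): OLD=113375307109/536870912 → NEW=255, ERR=-23526775451/536870912
(3,3): OLD=445884729603/2147483648 → NEW=255, ERR=-101723600637/2147483648
(3,4): OLD=49916298283331/274877906944 → NEW=255, ERR=-20177567987389/274877906944
(3,5): OLD=37886075047097/2199023255552 → NEW=0, ERR=37886075047097/2199023255552
(3,6): OLD=8001843008764647/35184372088832 → NEW=255, ERR=-970171873887513/35184372088832
(4,0): OLD=99659831885/1073741824 → NEW=0, ERR=99659831885/1073741824
(4,1): OLD=1997296017449/17179869184 → NEW=0, ERR=1997296017449/17179869184
(4,2): OLD=50650422173575/274877906944 → NEW=255, ERR=-19443444097145/274877906944
(4,3): OLD=357887419458813/2199023255552 → NEW=255, ERR=-202863510706947/2199023255552
(4,4): OLD=544838469997511/17592186044416 → NEW=0, ERR=544838469997511/17592186044416
(4,5): OLD=50764326486810855/562949953421312 → NEW=0, ERR=50764326486810855/562949953421312
(4,6): OLD=935953717050083201/9007199254740992 → NEW=0, ERR=935953717050083201/9007199254740992
(5,0): OLD=81584639711371/274877906944 → NEW=255, ERR=11490773440651/274877906944
(5,1): OLD=295015863308825/2199023255552 → NEW=255, ERR=-265735066856935/2199023255552
(5,2): OLD=-1090789657864289/17592186044416 → NEW=0, ERR=-1090789657864289/17592186044416
(5,3): OLD=6956732266177787/140737488355328 → NEW=0, ERR=6956732266177787/140737488355328
(5,4): OLD=1580280080252585865/9007199254740992 → NEW=255, ERR=-716555729706367095/9007199254740992
(5,5): OLD=9136487761642565817/72057594037927936 → NEW=0, ERR=9136487761642565817/72057594037927936
(5,6): OLD=396121772955524822199/1152921504606846976 → NEW=255, ERR=102126789280778843319/1152921504606846976
(6,0): OLD=1280906853141507/35184372088832 → NEW=0, ERR=1280906853141507/35184372088832
(6,1): OLD=16973570835353375/562949953421312 → NEW=0, ERR=16973570835353375/562949953421312
(6,2): OLD=1869267502673035773/9007199254740992 → NEW=255, ERR=-427568307285917187/9007199254740992
(6,3): OLD=12097570395397090851/72057594037927936 → NEW=255, ERR=-6277116084274532829/72057594037927936
(6,4): OLD=28807342939281274641/144115188075855872 → NEW=255, ERR=-7942030020061972719/144115188075855872
(6,5): OLD=5130959336748953790509/18446744073709551616 → NEW=255, ERR=427039597953018128429/18446744073709551616
(6,6): OLD=40061672661255685540715/295147905179352825856 → NEW=255, ERR=-35201043159479285052565/295147905179352825856
Row 0: #.#.##.
Row 1: .##.#.#
Row 2: #...#.#
Row 3: #####.#
Row 4: ..##...
Row 5: ##..#.#
Row 6: ..#####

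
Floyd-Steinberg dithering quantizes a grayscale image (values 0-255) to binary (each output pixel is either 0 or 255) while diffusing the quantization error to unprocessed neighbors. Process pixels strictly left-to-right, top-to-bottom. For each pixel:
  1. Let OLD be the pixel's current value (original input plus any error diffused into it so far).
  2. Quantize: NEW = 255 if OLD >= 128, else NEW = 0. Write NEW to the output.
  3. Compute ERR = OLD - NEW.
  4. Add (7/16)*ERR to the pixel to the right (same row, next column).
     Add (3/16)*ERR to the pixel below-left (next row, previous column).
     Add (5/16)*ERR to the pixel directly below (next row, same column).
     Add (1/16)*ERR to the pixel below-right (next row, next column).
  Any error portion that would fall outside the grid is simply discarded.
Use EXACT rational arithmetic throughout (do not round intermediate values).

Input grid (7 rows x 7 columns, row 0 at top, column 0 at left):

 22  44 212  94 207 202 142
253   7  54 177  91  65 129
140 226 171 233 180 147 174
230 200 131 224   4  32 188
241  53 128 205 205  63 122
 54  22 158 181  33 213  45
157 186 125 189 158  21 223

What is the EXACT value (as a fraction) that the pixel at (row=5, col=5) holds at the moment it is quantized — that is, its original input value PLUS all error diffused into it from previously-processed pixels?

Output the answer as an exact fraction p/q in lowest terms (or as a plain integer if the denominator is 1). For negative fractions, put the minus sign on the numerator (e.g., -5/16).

(0,0): OLD=22 → NEW=0, ERR=22
(0,1): OLD=429/8 → NEW=0, ERR=429/8
(0,2): OLD=30139/128 → NEW=255, ERR=-2501/128
(0,3): OLD=175005/2048 → NEW=0, ERR=175005/2048
(0,4): OLD=8008011/32768 → NEW=255, ERR=-347829/32768
(0,5): OLD=103471373/524288 → NEW=255, ERR=-30222067/524288
(0,6): OLD=979627867/8388608 → NEW=0, ERR=979627867/8388608
(1,0): OLD=34551/128 → NEW=255, ERR=1911/128
(1,1): OLD=28673/1024 → NEW=0, ERR=28673/1024
(1,2): OLD=2605653/32768 → NEW=0, ERR=2605653/32768
(1,3): OLD=30838801/131072 → NEW=255, ERR=-2584559/131072
(1,4): OLD=617304435/8388608 → NEW=0, ERR=617304435/8388608
(1,5): OLD=6738678691/67108864 → NEW=0, ERR=6738678691/67108864
(1,6): OLD=221000136237/1073741824 → NEW=255, ERR=-52804028883/1073741824
(2,0): OLD=2456219/16384 → NEW=255, ERR=-1721701/16384
(2,1): OLD=107279129/524288 → NEW=255, ERR=-26414311/524288
(2,2): OLD=1441669899/8388608 → NEW=255, ERR=-697425141/8388608
(2,3): OLD=14041328115/67108864 → NEW=255, ERR=-3071432205/67108864
(2,4): OLD=107679211075/536870912 → NEW=255, ERR=-29222871485/536870912
(2,5): OLD=2576017745569/17179869184 → NEW=255, ERR=-1804848896351/17179869184
(2,6): OLD=32695592968055/274877906944 → NEW=0, ERR=32695592968055/274877906944
(3,0): OLD=1574664747/8388608 → NEW=255, ERR=-564430293/8388608
(3,1): OLD=8902801167/67108864 → NEW=255, ERR=-8209959153/67108864
(3,2): OLD=21349065405/536870912 → NEW=0, ERR=21349065405/536870912
(3,3): OLD=454606923691/2147483648 → NEW=255, ERR=-93001406549/2147483648
(3,4): OLD=-14985059910101/274877906944 → NEW=0, ERR=-14985059910101/274877906944
(3,5): OLD=-12710587009807/2199023255552 → NEW=0, ERR=-12710587009807/2199023255552
(3,6): OLD=7602490903621039/35184372088832 → NEW=255, ERR=-1369523979031121/35184372088832
(4,0): OLD=211564690405/1073741824 → NEW=255, ERR=-62239474715/1073741824
(4,1): OLD=-126092673567/17179869184 → NEW=0, ERR=-126092673567/17179869184
(4,2): OLD=33383790538319/274877906944 → NEW=0, ERR=33383790538319/274877906944
(4,3): OLD=520870355055125/2199023255552 → NEW=255, ERR=-39880575110635/2199023255552
(4,4): OLD=3100432327348239/17592186044416 → NEW=255, ERR=-1385575113977841/17592186044416
(4,5): OLD=9024288903482031/562949953421312 → NEW=0, ERR=9024288903482031/562949953421312
(4,6): OLD=1049232502805774969/9007199254740992 → NEW=0, ERR=1049232502805774969/9007199254740992
(5,0): OLD=9485970977075/274877906944 → NEW=0, ERR=9485970977075/274877906944
(5,1): OLD=118644736143185/2199023255552 → NEW=0, ERR=118644736143185/2199023255552
(5,2): OLD=3794606988511015/17592186044416 → NEW=255, ERR=-691400452815065/17592186044416
(5,3): OLD=21245890931508387/140737488355328 → NEW=255, ERR=-14642168599100253/140737488355328
(5,4): OLD=-317571724122685375/9007199254740992 → NEW=0, ERR=-317571724122685375/9007199254740992
(5,5): OLD=15816879576818867953/72057594037927936 → NEW=255, ERR=-2557806902852755727/72057594037927936
Target (5,5): original=213, with diffused error = 15816879576818867953/72057594037927936

Answer: 15816879576818867953/72057594037927936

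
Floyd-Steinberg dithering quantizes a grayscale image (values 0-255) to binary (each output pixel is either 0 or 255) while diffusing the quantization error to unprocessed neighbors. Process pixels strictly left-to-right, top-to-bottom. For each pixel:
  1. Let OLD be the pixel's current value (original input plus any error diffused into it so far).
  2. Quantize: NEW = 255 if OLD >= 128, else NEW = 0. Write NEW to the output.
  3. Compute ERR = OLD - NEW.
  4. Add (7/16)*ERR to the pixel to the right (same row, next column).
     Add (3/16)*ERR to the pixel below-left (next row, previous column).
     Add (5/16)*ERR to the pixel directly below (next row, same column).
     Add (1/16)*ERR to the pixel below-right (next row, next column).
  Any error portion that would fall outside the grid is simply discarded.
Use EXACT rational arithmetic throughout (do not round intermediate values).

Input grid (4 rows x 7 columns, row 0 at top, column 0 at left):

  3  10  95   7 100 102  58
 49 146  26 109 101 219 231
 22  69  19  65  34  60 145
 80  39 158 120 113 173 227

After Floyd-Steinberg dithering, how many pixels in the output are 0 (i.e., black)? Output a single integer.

Answer: 18

Derivation:
(0,0): OLD=3 → NEW=0, ERR=3
(0,1): OLD=181/16 → NEW=0, ERR=181/16
(0,2): OLD=25587/256 → NEW=0, ERR=25587/256
(0,3): OLD=207781/4096 → NEW=0, ERR=207781/4096
(0,4): OLD=8008067/65536 → NEW=0, ERR=8008067/65536
(0,5): OLD=163011221/1048576 → NEW=255, ERR=-104375659/1048576
(0,6): OLD=242448915/16777216 → NEW=0, ERR=242448915/16777216
(1,0): OLD=13327/256 → NEW=0, ERR=13327/256
(1,1): OLD=391657/2048 → NEW=255, ERR=-130583/2048
(1,2): OLD=2592413/65536 → NEW=0, ERR=2592413/65536
(1,3): OLD=44909657/262144 → NEW=255, ERR=-21937063/262144
(1,4): OLD=1460971371/16777216 → NEW=0, ERR=1460971371/16777216
(1,5): OLD=31720761819/134217728 → NEW=255, ERR=-2504758821/134217728
(1,6): OLD=474873283189/2147483648 → NEW=255, ERR=-72735047051/2147483648
(2,0): OLD=862227/32768 → NEW=0, ERR=862227/32768
(2,1): OLD=74718593/1048576 → NEW=0, ERR=74718593/1048576
(2,2): OLD=719087043/16777216 → NEW=0, ERR=719087043/16777216
(2,3): OLD=10254312811/134217728 → NEW=0, ERR=10254312811/134217728
(2,4): OLD=92243717915/1073741824 → NEW=0, ERR=92243717915/1073741824
(2,5): OLD=3121414841545/34359738368 → NEW=0, ERR=3121414841545/34359738368
(2,6): OLD=95104474882319/549755813888 → NEW=255, ERR=-45083257659121/549755813888
(3,0): OLD=1704289379/16777216 → NEW=0, ERR=1704289379/16777216
(3,1): OLD=15487608615/134217728 → NEW=0, ERR=15487608615/134217728
(3,2): OLD=258403038373/1073741824 → NEW=255, ERR=-15401126747/1073741824
(3,3): OLD=671675412947/4294967296 → NEW=255, ERR=-423541247533/4294967296
(3,4): OLD=65152440578147/549755813888 → NEW=0, ERR=65152440578147/549755813888
(3,5): OLD=1069741687403865/4398046511104 → NEW=255, ERR=-51760172927655/4398046511104
(3,6): OLD=14207594511189063/70368744177664 → NEW=255, ERR=-3736435254115257/70368744177664
Output grid:
  Row 0: .....#.  (6 black, running=6)
  Row 1: .#.#.##  (3 black, running=9)
  Row 2: ......#  (6 black, running=15)
  Row 3: ..##.##  (3 black, running=18)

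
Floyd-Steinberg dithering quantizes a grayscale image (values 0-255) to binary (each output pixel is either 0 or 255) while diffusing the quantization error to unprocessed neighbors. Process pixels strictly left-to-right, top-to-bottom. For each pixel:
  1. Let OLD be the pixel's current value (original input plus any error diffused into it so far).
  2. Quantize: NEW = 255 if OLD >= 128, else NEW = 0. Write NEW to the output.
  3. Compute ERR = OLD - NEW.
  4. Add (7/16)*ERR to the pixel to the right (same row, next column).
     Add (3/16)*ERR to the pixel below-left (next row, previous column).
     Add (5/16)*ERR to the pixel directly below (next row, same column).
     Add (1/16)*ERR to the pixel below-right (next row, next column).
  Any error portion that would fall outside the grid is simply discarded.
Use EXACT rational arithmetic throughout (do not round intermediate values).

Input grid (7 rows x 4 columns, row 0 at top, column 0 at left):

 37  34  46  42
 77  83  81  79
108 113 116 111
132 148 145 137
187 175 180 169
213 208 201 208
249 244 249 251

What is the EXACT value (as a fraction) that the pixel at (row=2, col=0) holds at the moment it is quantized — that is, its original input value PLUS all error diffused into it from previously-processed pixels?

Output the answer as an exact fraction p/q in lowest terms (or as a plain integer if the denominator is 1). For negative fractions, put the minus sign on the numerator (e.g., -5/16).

Answer: 3937621/32768

Derivation:
(0,0): OLD=37 → NEW=0, ERR=37
(0,1): OLD=803/16 → NEW=0, ERR=803/16
(0,2): OLD=17397/256 → NEW=0, ERR=17397/256
(0,3): OLD=293811/4096 → NEW=0, ERR=293811/4096
(1,0): OLD=25081/256 → NEW=0, ERR=25081/256
(1,1): OLD=320719/2048 → NEW=255, ERR=-201521/2048
(1,2): OLD=4965883/65536 → NEW=0, ERR=4965883/65536
(1,3): OLD=145557197/1048576 → NEW=255, ERR=-121829683/1048576
(2,0): OLD=3937621/32768 → NEW=0, ERR=3937621/32768
Target (2,0): original=108, with diffused error = 3937621/32768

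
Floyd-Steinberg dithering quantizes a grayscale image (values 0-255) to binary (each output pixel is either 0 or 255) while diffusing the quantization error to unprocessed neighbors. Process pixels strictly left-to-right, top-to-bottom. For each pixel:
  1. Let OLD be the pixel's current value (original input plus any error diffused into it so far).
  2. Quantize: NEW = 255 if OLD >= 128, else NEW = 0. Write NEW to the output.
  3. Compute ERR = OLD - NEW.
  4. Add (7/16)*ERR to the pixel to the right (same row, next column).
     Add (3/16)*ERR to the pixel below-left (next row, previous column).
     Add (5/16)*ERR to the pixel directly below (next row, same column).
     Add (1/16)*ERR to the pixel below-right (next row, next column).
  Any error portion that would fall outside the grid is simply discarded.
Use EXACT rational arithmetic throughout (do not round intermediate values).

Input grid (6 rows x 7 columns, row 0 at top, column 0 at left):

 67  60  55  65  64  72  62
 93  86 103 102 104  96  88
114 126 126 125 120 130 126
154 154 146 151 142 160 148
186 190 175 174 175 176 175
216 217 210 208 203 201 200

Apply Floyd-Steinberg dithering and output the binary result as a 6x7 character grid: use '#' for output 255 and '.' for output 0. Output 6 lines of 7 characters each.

Answer: .......
#.##.#.
.#.#.#.
#.#.###
####.#.
##.####

Derivation:
(0,0): OLD=67 → NEW=0, ERR=67
(0,1): OLD=1429/16 → NEW=0, ERR=1429/16
(0,2): OLD=24083/256 → NEW=0, ERR=24083/256
(0,3): OLD=434821/4096 → NEW=0, ERR=434821/4096
(0,4): OLD=7238051/65536 → NEW=0, ERR=7238051/65536
(0,5): OLD=126163829/1048576 → NEW=0, ERR=126163829/1048576
(0,6): OLD=1923334195/16777216 → NEW=0, ERR=1923334195/16777216
(1,0): OLD=33455/256 → NEW=255, ERR=-31825/256
(1,1): OLD=166601/2048 → NEW=0, ERR=166601/2048
(1,2): OLD=12679549/65536 → NEW=255, ERR=-4032131/65536
(1,3): OLD=35348729/262144 → NEW=255, ERR=-31497991/262144
(1,4): OLD=1931736459/16777216 → NEW=0, ERR=1931736459/16777216
(1,5): OLD=28504004475/134217728 → NEW=255, ERR=-5721516165/134217728
(1,6): OLD=242010285781/2147483648 → NEW=0, ERR=242010285781/2147483648
(2,0): OLD=2962355/32768 → NEW=0, ERR=2962355/32768
(2,1): OLD=180006113/1048576 → NEW=255, ERR=-87380767/1048576
(2,2): OLD=887017187/16777216 → NEW=0, ERR=887017187/16777216
(2,3): OLD=17223589515/134217728 → NEW=255, ERR=-17001931125/134217728
(2,4): OLD=91331229179/1073741824 → NEW=0, ERR=91331229179/1073741824
(2,5): OLD=6260975027241/34359738368 → NEW=255, ERR=-2500758256599/34359738368
(2,6): OLD=69660039477935/549755813888 → NEW=0, ERR=69660039477935/549755813888
(3,0): OLD=2795525763/16777216 → NEW=255, ERR=-1482664317/16777216
(3,1): OLD=14073862983/134217728 → NEW=0, ERR=14073862983/134217728
(3,2): OLD=192669904709/1073741824 → NEW=255, ERR=-81134260411/1073741824
(3,3): OLD=419226491603/4294967296 → NEW=0, ERR=419226491603/4294967296
(3,4): OLD=104300236632707/549755813888 → NEW=255, ERR=-35887495908733/549755813888
(3,5): OLD=605921729718841/4398046511104 → NEW=255, ERR=-515580130612679/4398046511104
(3,6): OLD=9271817746278247/70368744177664 → NEW=255, ERR=-8672212019026073/70368744177664
(4,0): OLD=382346974797/2147483648 → NEW=255, ERR=-165261355443/2147483648
(4,1): OLD=5820843245417/34359738368 → NEW=255, ERR=-2940890038423/34359738368
(4,2): OLD=76303900217799/549755813888 → NEW=255, ERR=-63883832323641/549755813888
(4,3): OLD=601217542583997/4398046511104 → NEW=255, ERR=-520284317747523/4398046511104
(4,4): OLD=3059793853036327/35184372088832 → NEW=0, ERR=3059793853036327/35184372088832
(4,5): OLD=169138851564400039/1125899906842624 → NEW=255, ERR=-117965624680469081/1125899906842624
(4,6): OLD=1500994891437131969/18014398509481984 → NEW=0, ERR=1500994891437131969/18014398509481984
(5,0): OLD=96703677249099/549755813888 → NEW=255, ERR=-43484055292341/549755813888
(5,1): OLD=567567095867289/4398046511104 → NEW=255, ERR=-553934764464231/4398046511104
(5,2): OLD=3203626377476735/35184372088832 → NEW=0, ERR=3203626377476735/35184372088832
(5,3): OLD=61899209267232539/281474976710656 → NEW=255, ERR=-9876909793984741/281474976710656
(5,4): OLD=3382846780294309193/18014398509481984 → NEW=255, ERR=-1210824839623596727/18014398509481984
(5,5): OLD=23045440440878676153/144115188075855872 → NEW=255, ERR=-13703932518464571207/144115188075855872
(5,6): OLD=410181269911872028343/2305843009213693952 → NEW=255, ERR=-177808697437619929417/2305843009213693952
Row 0: .......
Row 1: #.##.#.
Row 2: .#.#.#.
Row 3: #.#.###
Row 4: ####.#.
Row 5: ##.####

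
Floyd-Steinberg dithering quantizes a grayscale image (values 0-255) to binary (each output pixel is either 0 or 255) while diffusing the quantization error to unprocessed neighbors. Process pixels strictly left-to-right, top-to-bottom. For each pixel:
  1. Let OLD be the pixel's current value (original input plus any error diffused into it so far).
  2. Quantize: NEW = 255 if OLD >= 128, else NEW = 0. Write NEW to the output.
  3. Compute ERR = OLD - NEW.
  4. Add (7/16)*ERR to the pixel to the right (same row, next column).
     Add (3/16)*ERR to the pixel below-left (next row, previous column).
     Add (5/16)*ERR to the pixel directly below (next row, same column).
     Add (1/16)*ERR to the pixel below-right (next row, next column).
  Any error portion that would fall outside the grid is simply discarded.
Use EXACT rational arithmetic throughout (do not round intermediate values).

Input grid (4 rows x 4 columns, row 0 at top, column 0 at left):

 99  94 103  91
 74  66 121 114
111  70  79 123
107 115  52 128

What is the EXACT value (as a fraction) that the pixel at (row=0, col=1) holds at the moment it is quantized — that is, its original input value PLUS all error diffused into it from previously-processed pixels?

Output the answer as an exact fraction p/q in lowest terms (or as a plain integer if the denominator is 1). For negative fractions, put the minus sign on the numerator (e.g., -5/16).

(0,0): OLD=99 → NEW=0, ERR=99
(0,1): OLD=2197/16 → NEW=255, ERR=-1883/16
Target (0,1): original=94, with diffused error = 2197/16

Answer: 2197/16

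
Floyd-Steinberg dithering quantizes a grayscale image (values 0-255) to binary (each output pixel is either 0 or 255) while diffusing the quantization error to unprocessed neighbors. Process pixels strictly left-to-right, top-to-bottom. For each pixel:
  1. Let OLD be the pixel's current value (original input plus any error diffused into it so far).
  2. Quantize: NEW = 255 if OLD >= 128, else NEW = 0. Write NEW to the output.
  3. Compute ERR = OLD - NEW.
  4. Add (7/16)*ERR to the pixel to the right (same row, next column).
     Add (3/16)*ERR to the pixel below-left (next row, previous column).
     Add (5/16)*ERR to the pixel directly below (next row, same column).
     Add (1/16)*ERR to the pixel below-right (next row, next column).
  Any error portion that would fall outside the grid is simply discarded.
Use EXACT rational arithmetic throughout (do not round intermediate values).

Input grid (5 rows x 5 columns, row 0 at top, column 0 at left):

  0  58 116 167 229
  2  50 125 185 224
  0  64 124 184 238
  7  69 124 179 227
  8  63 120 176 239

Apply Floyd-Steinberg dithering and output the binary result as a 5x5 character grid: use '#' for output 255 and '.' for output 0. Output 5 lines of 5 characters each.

(0,0): OLD=0 → NEW=0, ERR=0
(0,1): OLD=58 → NEW=0, ERR=58
(0,2): OLD=1131/8 → NEW=255, ERR=-909/8
(0,3): OLD=15013/128 → NEW=0, ERR=15013/128
(0,4): OLD=574083/2048 → NEW=255, ERR=51843/2048
(1,0): OLD=103/8 → NEW=0, ERR=103/8
(1,1): OLD=3357/64 → NEW=0, ERR=3357/64
(1,2): OLD=282741/2048 → NEW=255, ERR=-239499/2048
(1,3): OLD=1377363/8192 → NEW=255, ERR=-711597/8192
(1,4): OLD=26376641/131072 → NEW=255, ERR=-7046719/131072
(2,0): OLD=14191/1024 → NEW=0, ERR=14191/1024
(2,1): OLD=2140817/32768 → NEW=0, ERR=2140817/32768
(2,2): OLD=54017131/524288 → NEW=0, ERR=54017131/524288
(2,3): OLD=1548040377/8388608 → NEW=255, ERR=-591054663/8388608
(2,4): OLD=24822811215/134217728 → NEW=255, ERR=-9402709425/134217728
(3,0): OLD=12363027/524288 → NEW=0, ERR=12363027/524288
(3,1): OLD=502968843/4194304 → NEW=0, ERR=502968843/4194304
(3,2): OLD=26780817717/134217728 → NEW=255, ERR=-7444702923/134217728
(3,3): OLD=16913908547/134217728 → NEW=0, ERR=16913908547/134217728
(3,4): OLD=34337857887/134217728 → NEW=255, ERR=112337247/134217728
(4,0): OLD=2540298521/67108864 → NEW=0, ERR=2540298521/67108864
(4,1): OLD=232161490141/2147483648 → NEW=0, ERR=232161490141/2147483648
(4,2): OLD=6222110459179/34359738368 → NEW=255, ERR=-2539622824661/34359738368
(4,3): OLD=98809897469229/549755813888 → NEW=255, ERR=-41377835072211/549755813888
(4,4): OLD=1884201423029307/8796093022208 → NEW=255, ERR=-358802297633733/8796093022208
Row 0: ..#.#
Row 1: ..###
Row 2: ...##
Row 3: ..#.#
Row 4: ..###

Answer: ..#.#
..###
...##
..#.#
..###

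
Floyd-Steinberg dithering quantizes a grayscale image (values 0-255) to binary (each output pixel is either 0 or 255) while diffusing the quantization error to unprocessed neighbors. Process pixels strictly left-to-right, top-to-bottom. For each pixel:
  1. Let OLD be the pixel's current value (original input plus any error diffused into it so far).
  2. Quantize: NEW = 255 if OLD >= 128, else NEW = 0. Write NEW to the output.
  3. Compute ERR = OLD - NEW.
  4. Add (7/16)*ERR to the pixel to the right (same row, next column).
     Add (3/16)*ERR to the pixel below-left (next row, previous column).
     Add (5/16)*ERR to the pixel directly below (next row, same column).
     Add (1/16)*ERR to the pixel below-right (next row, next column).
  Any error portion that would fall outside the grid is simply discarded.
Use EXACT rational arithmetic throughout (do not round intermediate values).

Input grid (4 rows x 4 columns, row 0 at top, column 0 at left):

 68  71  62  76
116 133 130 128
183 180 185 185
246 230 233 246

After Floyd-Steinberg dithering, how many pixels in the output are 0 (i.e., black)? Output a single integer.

(0,0): OLD=68 → NEW=0, ERR=68
(0,1): OLD=403/4 → NEW=0, ERR=403/4
(0,2): OLD=6789/64 → NEW=0, ERR=6789/64
(0,3): OLD=125347/1024 → NEW=0, ERR=125347/1024
(1,0): OLD=9993/64 → NEW=255, ERR=-6327/64
(1,1): OLD=74431/512 → NEW=255, ERR=-56129/512
(1,2): OLD=2366443/16384 → NEW=255, ERR=-1811477/16384
(1,3): OLD=32639837/262144 → NEW=0, ERR=32639837/262144
(2,0): OLD=1077669/8192 → NEW=255, ERR=-1011291/8192
(2,1): OLD=16993063/262144 → NEW=0, ERR=16993063/262144
(2,2): OLD=102395123/524288 → NEW=255, ERR=-31298317/524288
(2,3): OLD=1601235367/8388608 → NEW=255, ERR=-537859673/8388608
(3,0): OLD=920971413/4194304 → NEW=255, ERR=-148576107/4194304
(3,1): OLD=14485510411/67108864 → NEW=255, ERR=-2627249909/67108864
(3,2): OLD=203201764725/1073741824 → NEW=255, ERR=-70602400395/1073741824
(3,3): OLD=3323701872563/17179869184 → NEW=255, ERR=-1057164769357/17179869184
Output grid:
  Row 0: ....  (4 black, running=4)
  Row 1: ###.  (1 black, running=5)
  Row 2: #.##  (1 black, running=6)
  Row 3: ####  (0 black, running=6)

Answer: 6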